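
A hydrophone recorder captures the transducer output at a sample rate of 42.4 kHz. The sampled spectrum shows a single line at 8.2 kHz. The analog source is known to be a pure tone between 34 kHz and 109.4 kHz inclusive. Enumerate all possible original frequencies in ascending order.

34.2 kHz, 50.6 kHz, 76.6 kHz, 93 kHz

Frequencies that alias to 8.2 kHz are k·fs ± 8.2 kHz for integer k ≥ 0.
k=0: 8.2 kHz.
k=1: 34.2 kHz, 50.6 kHz.
k=2: 76.6 kHz, 93 kHz.
k=3: 119 kHz, 135.4 kHz.
Within [34 kHz, 109.4 kHz]: 34.2 kHz, 50.6 kHz, 76.6 kHz, 93 kHz.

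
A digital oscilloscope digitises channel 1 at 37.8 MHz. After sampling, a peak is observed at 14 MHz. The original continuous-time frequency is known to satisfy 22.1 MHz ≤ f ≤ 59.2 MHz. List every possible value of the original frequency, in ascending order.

Frequencies that alias to 14 MHz are k·fs ± 14 MHz for integer k ≥ 0.
k=0: 14 MHz.
k=1: 23.8 MHz, 51.8 MHz.
k=2: 61.6 MHz, 89.6 MHz.
Within [22.1 MHz, 59.2 MHz]: 23.8 MHz, 51.8 MHz.

23.8 MHz, 51.8 MHz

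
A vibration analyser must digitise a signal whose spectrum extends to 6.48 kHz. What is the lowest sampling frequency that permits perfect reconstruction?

12.96 kHz

Nyquist rate = 2 × 6.48 kHz = 12.96 kHz.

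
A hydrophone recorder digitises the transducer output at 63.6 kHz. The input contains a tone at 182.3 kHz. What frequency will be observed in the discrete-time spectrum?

8.5 kHz

182.3 kHz mod fs = 55.1 kHz.
55.1 kHz > fs/2 = 31.8 kHz, folds to fs − 55.1 kHz = 8.5 kHz.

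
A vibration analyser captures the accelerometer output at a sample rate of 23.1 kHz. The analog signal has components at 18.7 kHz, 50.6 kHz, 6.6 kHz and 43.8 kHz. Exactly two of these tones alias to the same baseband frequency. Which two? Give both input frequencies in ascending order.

fs/2 = 11.55 kHz.
18.7 kHz > fs/2 = 11.55 kHz, folds to fs − 18.7 kHz = 4.4 kHz.
50.6 kHz mod fs = 4.4 kHz.
4.4 kHz ≤ fs/2 = 11.55 kHz, appears at 4.4 kHz.
6.6 kHz ≤ fs/2 = 11.55 kHz, passes unchanged.
43.8 kHz mod fs = 20.7 kHz.
20.7 kHz > fs/2 = 11.55 kHz, folds to fs − 20.7 kHz = 2.4 kHz.
18.7 kHz and 50.6 kHz both map to 4.4 kHz.

18.7 kHz, 50.6 kHz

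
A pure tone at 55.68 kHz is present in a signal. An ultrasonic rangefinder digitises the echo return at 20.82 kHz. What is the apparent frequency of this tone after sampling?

55.68 kHz mod fs = 14.04 kHz.
14.04 kHz > fs/2 = 10.41 kHz, folds to fs − 14.04 kHz = 6.78 kHz.

6.78 kHz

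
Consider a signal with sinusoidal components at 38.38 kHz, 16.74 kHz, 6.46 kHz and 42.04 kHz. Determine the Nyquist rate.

84.08 kHz

Highest-frequency component: 42.04 kHz.
Nyquist rate = 2 × 42.04 kHz = 84.08 kHz.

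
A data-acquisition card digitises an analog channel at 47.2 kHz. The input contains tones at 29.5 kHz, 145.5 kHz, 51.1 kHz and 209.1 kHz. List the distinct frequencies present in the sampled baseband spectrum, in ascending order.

3.9 kHz, 17.7 kHz, 20.3 kHz

fs/2 = 23.6 kHz.
29.5 kHz > fs/2 = 23.6 kHz, folds to fs − 29.5 kHz = 17.7 kHz.
145.5 kHz mod fs = 3.9 kHz.
3.9 kHz ≤ fs/2 = 23.6 kHz, appears at 3.9 kHz.
51.1 kHz mod fs = 3.9 kHz.
3.9 kHz ≤ fs/2 = 23.6 kHz, appears at 3.9 kHz.
209.1 kHz mod fs = 20.3 kHz.
20.3 kHz ≤ fs/2 = 23.6 kHz, appears at 20.3 kHz.
Distinct values: {3.9 kHz, 17.7 kHz, 20.3 kHz}.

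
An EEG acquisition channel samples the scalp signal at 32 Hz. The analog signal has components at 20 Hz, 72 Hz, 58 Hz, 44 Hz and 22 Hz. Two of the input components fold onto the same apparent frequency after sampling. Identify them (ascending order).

20 Hz, 44 Hz

fs/2 = 16 Hz.
20 Hz > fs/2 = 16 Hz, folds to fs − 20 Hz = 12 Hz.
72 Hz mod fs = 8 Hz.
8 Hz ≤ fs/2 = 16 Hz, appears at 8 Hz.
58 Hz mod fs = 26 Hz.
26 Hz > fs/2 = 16 Hz, folds to fs − 26 Hz = 6 Hz.
44 Hz mod fs = 12 Hz.
12 Hz ≤ fs/2 = 16 Hz, appears at 12 Hz.
22 Hz > fs/2 = 16 Hz, folds to fs − 22 Hz = 10 Hz.
20 Hz and 44 Hz both map to 12 Hz.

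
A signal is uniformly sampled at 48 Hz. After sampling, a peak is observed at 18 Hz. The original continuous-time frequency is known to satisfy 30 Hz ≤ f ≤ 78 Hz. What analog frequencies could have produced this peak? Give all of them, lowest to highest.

Frequencies that alias to 18 Hz are k·fs ± 18 Hz for integer k ≥ 0.
k=0: 18 Hz.
k=1: 30 Hz, 66 Hz.
k=2: 78 Hz, 114 Hz.
k=3: 126 Hz, 162 Hz.
Within [30 Hz, 78 Hz]: 30 Hz, 66 Hz, 78 Hz.

30 Hz, 66 Hz, 78 Hz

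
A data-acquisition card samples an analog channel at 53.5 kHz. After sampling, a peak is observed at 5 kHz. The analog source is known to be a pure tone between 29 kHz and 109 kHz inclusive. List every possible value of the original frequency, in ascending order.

48.5 kHz, 58.5 kHz, 102 kHz

Frequencies that alias to 5 kHz are k·fs ± 5 kHz for integer k ≥ 0.
k=0: 5 kHz.
k=1: 48.5 kHz, 58.5 kHz.
k=2: 102 kHz, 112 kHz.
k=3: 155.5 kHz, 165.5 kHz.
Within [29 kHz, 109 kHz]: 48.5 kHz, 58.5 kHz, 102 kHz.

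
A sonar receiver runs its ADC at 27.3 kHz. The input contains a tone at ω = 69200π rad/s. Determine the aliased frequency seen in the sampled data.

ω = 69200π rad/s → f = ω/(2π) = 34600 Hz = 34.6 kHz.
34.6 kHz mod fs = 7.3 kHz.
7.3 kHz ≤ fs/2 = 13.65 kHz, appears at 7.3 kHz.

7.3 kHz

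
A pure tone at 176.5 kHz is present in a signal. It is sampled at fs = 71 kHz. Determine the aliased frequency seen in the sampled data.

34.5 kHz

176.5 kHz mod fs = 34.5 kHz.
34.5 kHz ≤ fs/2 = 35.5 kHz, appears at 34.5 kHz.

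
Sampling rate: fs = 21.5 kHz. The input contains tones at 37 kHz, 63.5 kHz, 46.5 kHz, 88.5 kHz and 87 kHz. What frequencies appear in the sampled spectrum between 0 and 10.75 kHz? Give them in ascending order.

1 kHz, 2.5 kHz, 3.5 kHz, 6 kHz

fs/2 = 10.75 kHz.
37 kHz mod fs = 15.5 kHz.
15.5 kHz > fs/2 = 10.75 kHz, folds to fs − 15.5 kHz = 6 kHz.
63.5 kHz mod fs = 20.5 kHz.
20.5 kHz > fs/2 = 10.75 kHz, folds to fs − 20.5 kHz = 1 kHz.
46.5 kHz mod fs = 3.5 kHz.
3.5 kHz ≤ fs/2 = 10.75 kHz, appears at 3.5 kHz.
88.5 kHz mod fs = 2.5 kHz.
2.5 kHz ≤ fs/2 = 10.75 kHz, appears at 2.5 kHz.
87 kHz mod fs = 1 kHz.
1 kHz ≤ fs/2 = 10.75 kHz, appears at 1 kHz.
Distinct values: {1 kHz, 2.5 kHz, 3.5 kHz, 6 kHz}.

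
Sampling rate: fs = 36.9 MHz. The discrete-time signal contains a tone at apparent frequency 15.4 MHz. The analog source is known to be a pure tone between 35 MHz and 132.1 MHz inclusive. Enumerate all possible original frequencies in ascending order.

Frequencies that alias to 15.4 MHz are k·fs ± 15.4 MHz for integer k ≥ 0.
k=0: 15.4 MHz.
k=1: 21.5 MHz, 52.3 MHz.
k=2: 58.4 MHz, 89.2 MHz.
k=3: 95.3 MHz, 126.1 MHz.
k=4: 132.2 MHz, 163 MHz.
Within [35 MHz, 132.1 MHz]: 52.3 MHz, 58.4 MHz, 89.2 MHz, 95.3 MHz, 126.1 MHz.

52.3 MHz, 58.4 MHz, 89.2 MHz, 95.3 MHz, 126.1 MHz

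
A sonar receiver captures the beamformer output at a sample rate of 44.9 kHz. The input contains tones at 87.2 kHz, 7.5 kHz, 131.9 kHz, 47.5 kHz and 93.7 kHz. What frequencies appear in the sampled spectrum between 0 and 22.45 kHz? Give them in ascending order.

fs/2 = 22.45 kHz.
87.2 kHz mod fs = 42.3 kHz.
42.3 kHz > fs/2 = 22.45 kHz, folds to fs − 42.3 kHz = 2.6 kHz.
7.5 kHz ≤ fs/2 = 22.45 kHz, passes unchanged.
131.9 kHz mod fs = 42.1 kHz.
42.1 kHz > fs/2 = 22.45 kHz, folds to fs − 42.1 kHz = 2.8 kHz.
47.5 kHz mod fs = 2.6 kHz.
2.6 kHz ≤ fs/2 = 22.45 kHz, appears at 2.6 kHz.
93.7 kHz mod fs = 3.9 kHz.
3.9 kHz ≤ fs/2 = 22.45 kHz, appears at 3.9 kHz.
Distinct values: {2.6 kHz, 2.8 kHz, 3.9 kHz, 7.5 kHz}.

2.6 kHz, 2.8 kHz, 3.9 kHz, 7.5 kHz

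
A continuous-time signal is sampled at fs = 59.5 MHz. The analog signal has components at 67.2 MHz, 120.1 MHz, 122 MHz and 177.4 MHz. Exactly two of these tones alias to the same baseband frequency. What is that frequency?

fs/2 = 29.75 MHz.
67.2 MHz mod fs = 7.7 MHz.
7.7 MHz ≤ fs/2 = 29.75 MHz, appears at 7.7 MHz.
120.1 MHz mod fs = 1.1 MHz.
1.1 MHz ≤ fs/2 = 29.75 MHz, appears at 1.1 MHz.
122 MHz mod fs = 3 MHz.
3 MHz ≤ fs/2 = 29.75 MHz, appears at 3 MHz.
177.4 MHz mod fs = 58.4 MHz.
58.4 MHz > fs/2 = 29.75 MHz, folds to fs − 58.4 MHz = 1.1 MHz.
120.1 MHz and 177.4 MHz both map to 1.1 MHz.

1.1 MHz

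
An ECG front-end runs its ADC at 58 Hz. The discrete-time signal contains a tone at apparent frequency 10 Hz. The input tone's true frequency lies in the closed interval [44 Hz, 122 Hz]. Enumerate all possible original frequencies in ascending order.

48 Hz, 68 Hz, 106 Hz

Frequencies that alias to 10 Hz are k·fs ± 10 Hz for integer k ≥ 0.
k=0: 10 Hz.
k=1: 48 Hz, 68 Hz.
k=2: 106 Hz, 126 Hz.
k=3: 164 Hz, 184 Hz.
Within [44 Hz, 122 Hz]: 48 Hz, 68 Hz, 106 Hz.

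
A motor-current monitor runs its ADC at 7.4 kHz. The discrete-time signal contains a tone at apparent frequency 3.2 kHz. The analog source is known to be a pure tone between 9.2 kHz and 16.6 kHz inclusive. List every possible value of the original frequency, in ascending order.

Frequencies that alias to 3.2 kHz are k·fs ± 3.2 kHz for integer k ≥ 0.
k=0: 3.2 kHz.
k=1: 4.2 kHz, 10.6 kHz.
k=2: 11.6 kHz, 18 kHz.
k=3: 19 kHz, 25.4 kHz.
Within [9.2 kHz, 16.6 kHz]: 10.6 kHz, 11.6 kHz.

10.6 kHz, 11.6 kHz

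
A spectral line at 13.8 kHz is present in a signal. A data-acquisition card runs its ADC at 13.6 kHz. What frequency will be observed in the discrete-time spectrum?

0.2 kHz

13.8 kHz mod fs = 0.2 kHz.
0.2 kHz ≤ fs/2 = 6.8 kHz, appears at 0.2 kHz.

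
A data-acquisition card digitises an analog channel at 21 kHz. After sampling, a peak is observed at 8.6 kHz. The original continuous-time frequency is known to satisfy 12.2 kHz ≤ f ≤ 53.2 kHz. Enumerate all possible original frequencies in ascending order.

Frequencies that alias to 8.6 kHz are k·fs ± 8.6 kHz for integer k ≥ 0.
k=0: 8.6 kHz.
k=1: 12.4 kHz, 29.6 kHz.
k=2: 33.4 kHz, 50.6 kHz.
k=3: 54.4 kHz, 71.6 kHz.
Within [12.2 kHz, 53.2 kHz]: 12.4 kHz, 29.6 kHz, 33.4 kHz, 50.6 kHz.

12.4 kHz, 29.6 kHz, 33.4 kHz, 50.6 kHz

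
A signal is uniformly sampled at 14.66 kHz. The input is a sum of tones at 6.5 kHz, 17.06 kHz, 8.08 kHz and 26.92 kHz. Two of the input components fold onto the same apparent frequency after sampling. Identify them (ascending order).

17.06 kHz, 26.92 kHz

fs/2 = 7.33 kHz.
6.5 kHz ≤ fs/2 = 7.33 kHz, passes unchanged.
17.06 kHz mod fs = 2.4 kHz.
2.4 kHz ≤ fs/2 = 7.33 kHz, appears at 2.4 kHz.
8.08 kHz > fs/2 = 7.33 kHz, folds to fs − 8.08 kHz = 6.58 kHz.
26.92 kHz mod fs = 12.26 kHz.
12.26 kHz > fs/2 = 7.33 kHz, folds to fs − 12.26 kHz = 2.4 kHz.
17.06 kHz and 26.92 kHz both map to 2.4 kHz.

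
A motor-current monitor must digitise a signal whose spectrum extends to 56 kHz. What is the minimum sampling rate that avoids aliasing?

Nyquist rate = 2 × 56 kHz = 112 kHz.

112 kHz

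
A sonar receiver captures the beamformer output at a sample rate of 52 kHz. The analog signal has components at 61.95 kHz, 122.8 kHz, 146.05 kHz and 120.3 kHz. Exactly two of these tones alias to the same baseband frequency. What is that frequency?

fs/2 = 26 kHz.
61.95 kHz mod fs = 9.95 kHz.
9.95 kHz ≤ fs/2 = 26 kHz, appears at 9.95 kHz.
122.8 kHz mod fs = 18.8 kHz.
18.8 kHz ≤ fs/2 = 26 kHz, appears at 18.8 kHz.
146.05 kHz mod fs = 42.05 kHz.
42.05 kHz > fs/2 = 26 kHz, folds to fs − 42.05 kHz = 9.95 kHz.
120.3 kHz mod fs = 16.3 kHz.
16.3 kHz ≤ fs/2 = 26 kHz, appears at 16.3 kHz.
61.95 kHz and 146.05 kHz both map to 9.95 kHz.

9.95 kHz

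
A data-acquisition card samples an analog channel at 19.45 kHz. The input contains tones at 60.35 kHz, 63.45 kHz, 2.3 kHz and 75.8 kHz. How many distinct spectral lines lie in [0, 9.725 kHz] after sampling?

3

fs/2 = 9.725 kHz.
60.35 kHz mod fs = 2 kHz.
2 kHz ≤ fs/2 = 9.725 kHz, appears at 2 kHz.
63.45 kHz mod fs = 5.1 kHz.
5.1 kHz ≤ fs/2 = 9.725 kHz, appears at 5.1 kHz.
2.3 kHz ≤ fs/2 = 9.725 kHz, passes unchanged.
75.8 kHz mod fs = 17.45 kHz.
17.45 kHz > fs/2 = 9.725 kHz, folds to fs − 17.45 kHz = 2 kHz.
Distinct values: {2 kHz, 2.3 kHz, 5.1 kHz} → 3.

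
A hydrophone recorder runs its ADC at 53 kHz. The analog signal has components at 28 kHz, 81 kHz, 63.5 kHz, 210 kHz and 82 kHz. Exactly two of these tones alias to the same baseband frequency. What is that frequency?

fs/2 = 26.5 kHz.
28 kHz > fs/2 = 26.5 kHz, folds to fs − 28 kHz = 25 kHz.
81 kHz mod fs = 28 kHz.
28 kHz > fs/2 = 26.5 kHz, folds to fs − 28 kHz = 25 kHz.
63.5 kHz mod fs = 10.5 kHz.
10.5 kHz ≤ fs/2 = 26.5 kHz, appears at 10.5 kHz.
210 kHz mod fs = 51 kHz.
51 kHz > fs/2 = 26.5 kHz, folds to fs − 51 kHz = 2 kHz.
82 kHz mod fs = 29 kHz.
29 kHz > fs/2 = 26.5 kHz, folds to fs − 29 kHz = 24 kHz.
28 kHz and 81 kHz both map to 25 kHz.

25 kHz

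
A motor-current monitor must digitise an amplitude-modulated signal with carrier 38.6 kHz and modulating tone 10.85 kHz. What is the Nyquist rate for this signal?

98.9 kHz

AM sidebands sit at fc ± fm = 27.75 kHz and 49.45 kHz.
Highest-frequency component: 49.45 kHz.
Nyquist rate = 2 × 49.45 kHz = 98.9 kHz.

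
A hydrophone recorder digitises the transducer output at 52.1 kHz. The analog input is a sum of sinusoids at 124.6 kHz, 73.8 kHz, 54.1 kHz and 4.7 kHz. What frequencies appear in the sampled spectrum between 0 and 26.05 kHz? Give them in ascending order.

fs/2 = 26.05 kHz.
124.6 kHz mod fs = 20.4 kHz.
20.4 kHz ≤ fs/2 = 26.05 kHz, appears at 20.4 kHz.
73.8 kHz mod fs = 21.7 kHz.
21.7 kHz ≤ fs/2 = 26.05 kHz, appears at 21.7 kHz.
54.1 kHz mod fs = 2 kHz.
2 kHz ≤ fs/2 = 26.05 kHz, appears at 2 kHz.
4.7 kHz ≤ fs/2 = 26.05 kHz, passes unchanged.
Distinct values: {2 kHz, 4.7 kHz, 20.4 kHz, 21.7 kHz}.

2 kHz, 4.7 kHz, 20.4 kHz, 21.7 kHz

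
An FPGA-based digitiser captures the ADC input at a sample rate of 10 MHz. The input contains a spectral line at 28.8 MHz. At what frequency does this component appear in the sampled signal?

28.8 MHz mod fs = 8.8 MHz.
8.8 MHz > fs/2 = 5 MHz, folds to fs − 8.8 MHz = 1.2 MHz.

1.2 MHz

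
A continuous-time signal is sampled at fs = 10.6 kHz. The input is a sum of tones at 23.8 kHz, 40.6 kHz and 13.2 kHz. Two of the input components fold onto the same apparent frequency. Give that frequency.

2.6 kHz

fs/2 = 5.3 kHz.
23.8 kHz mod fs = 2.6 kHz.
2.6 kHz ≤ fs/2 = 5.3 kHz, appears at 2.6 kHz.
40.6 kHz mod fs = 8.8 kHz.
8.8 kHz > fs/2 = 5.3 kHz, folds to fs − 8.8 kHz = 1.8 kHz.
13.2 kHz mod fs = 2.6 kHz.
2.6 kHz ≤ fs/2 = 5.3 kHz, appears at 2.6 kHz.
13.2 kHz and 23.8 kHz both map to 2.6 kHz.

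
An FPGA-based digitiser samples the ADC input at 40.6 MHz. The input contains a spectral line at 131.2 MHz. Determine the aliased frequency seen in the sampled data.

131.2 MHz mod fs = 9.4 MHz.
9.4 MHz ≤ fs/2 = 20.3 MHz, appears at 9.4 MHz.

9.4 MHz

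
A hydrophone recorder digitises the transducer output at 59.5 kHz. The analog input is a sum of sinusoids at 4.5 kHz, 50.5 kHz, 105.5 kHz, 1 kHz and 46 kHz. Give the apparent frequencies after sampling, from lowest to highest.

fs/2 = 29.75 kHz.
4.5 kHz ≤ fs/2 = 29.75 kHz, passes unchanged.
50.5 kHz > fs/2 = 29.75 kHz, folds to fs − 50.5 kHz = 9 kHz.
105.5 kHz mod fs = 46 kHz.
46 kHz > fs/2 = 29.75 kHz, folds to fs − 46 kHz = 13.5 kHz.
1 kHz ≤ fs/2 = 29.75 kHz, passes unchanged.
46 kHz > fs/2 = 29.75 kHz, folds to fs − 46 kHz = 13.5 kHz.
Distinct values: {1 kHz, 4.5 kHz, 9 kHz, 13.5 kHz}.

1 kHz, 4.5 kHz, 9 kHz, 13.5 kHz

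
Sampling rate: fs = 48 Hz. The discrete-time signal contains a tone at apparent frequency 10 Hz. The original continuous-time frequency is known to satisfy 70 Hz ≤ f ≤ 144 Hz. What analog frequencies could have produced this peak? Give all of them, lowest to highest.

86 Hz, 106 Hz, 134 Hz

Frequencies that alias to 10 Hz are k·fs ± 10 Hz for integer k ≥ 0.
k=0: 10 Hz.
k=1: 38 Hz, 58 Hz.
k=2: 86 Hz, 106 Hz.
k=3: 134 Hz, 154 Hz.
k=4: 182 Hz, 202 Hz.
Within [70 Hz, 144 Hz]: 86 Hz, 106 Hz, 134 Hz.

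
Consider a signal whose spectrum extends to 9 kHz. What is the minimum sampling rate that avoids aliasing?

Nyquist rate = 2 × 9 kHz = 18 kHz.

18 kHz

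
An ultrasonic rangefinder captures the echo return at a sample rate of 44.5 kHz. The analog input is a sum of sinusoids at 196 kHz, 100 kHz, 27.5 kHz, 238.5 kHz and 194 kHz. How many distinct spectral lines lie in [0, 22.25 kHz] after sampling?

4

fs/2 = 22.25 kHz.
196 kHz mod fs = 18 kHz.
18 kHz ≤ fs/2 = 22.25 kHz, appears at 18 kHz.
100 kHz mod fs = 11 kHz.
11 kHz ≤ fs/2 = 22.25 kHz, appears at 11 kHz.
27.5 kHz > fs/2 = 22.25 kHz, folds to fs − 27.5 kHz = 17 kHz.
238.5 kHz mod fs = 16 kHz.
16 kHz ≤ fs/2 = 22.25 kHz, appears at 16 kHz.
194 kHz mod fs = 16 kHz.
16 kHz ≤ fs/2 = 22.25 kHz, appears at 16 kHz.
Distinct values: {11 kHz, 16 kHz, 17 kHz, 18 kHz} → 4.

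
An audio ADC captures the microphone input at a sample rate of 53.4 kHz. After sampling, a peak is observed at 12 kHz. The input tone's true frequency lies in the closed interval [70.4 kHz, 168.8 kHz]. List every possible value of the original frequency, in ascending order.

94.8 kHz, 118.8 kHz, 148.2 kHz

Frequencies that alias to 12 kHz are k·fs ± 12 kHz for integer k ≥ 0.
k=0: 12 kHz.
k=1: 41.4 kHz, 65.4 kHz.
k=2: 94.8 kHz, 118.8 kHz.
k=3: 148.2 kHz, 172.2 kHz.
k=4: 201.6 kHz, 225.6 kHz.
Within [70.4 kHz, 168.8 kHz]: 94.8 kHz, 118.8 kHz, 148.2 kHz.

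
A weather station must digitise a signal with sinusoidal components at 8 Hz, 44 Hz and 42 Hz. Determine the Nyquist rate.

Highest-frequency component: 44 Hz.
Nyquist rate = 2 × 44 Hz = 88 Hz.

88 Hz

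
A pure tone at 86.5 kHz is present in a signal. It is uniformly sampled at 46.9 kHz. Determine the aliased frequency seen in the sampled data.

86.5 kHz mod fs = 39.6 kHz.
39.6 kHz > fs/2 = 23.45 kHz, folds to fs − 39.6 kHz = 7.3 kHz.

7.3 kHz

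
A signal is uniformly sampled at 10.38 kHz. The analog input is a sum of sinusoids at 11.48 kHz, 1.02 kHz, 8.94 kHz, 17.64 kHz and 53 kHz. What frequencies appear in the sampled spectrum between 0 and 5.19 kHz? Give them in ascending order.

fs/2 = 5.19 kHz.
11.48 kHz mod fs = 1.1 kHz.
1.1 kHz ≤ fs/2 = 5.19 kHz, appears at 1.1 kHz.
1.02 kHz ≤ fs/2 = 5.19 kHz, passes unchanged.
8.94 kHz > fs/2 = 5.19 kHz, folds to fs − 8.94 kHz = 1.44 kHz.
17.64 kHz mod fs = 7.26 kHz.
7.26 kHz > fs/2 = 5.19 kHz, folds to fs − 7.26 kHz = 3.12 kHz.
53 kHz mod fs = 1.1 kHz.
1.1 kHz ≤ fs/2 = 5.19 kHz, appears at 1.1 kHz.
Distinct values: {1.02 kHz, 1.1 kHz, 1.44 kHz, 3.12 kHz}.

1.02 kHz, 1.1 kHz, 1.44 kHz, 3.12 kHz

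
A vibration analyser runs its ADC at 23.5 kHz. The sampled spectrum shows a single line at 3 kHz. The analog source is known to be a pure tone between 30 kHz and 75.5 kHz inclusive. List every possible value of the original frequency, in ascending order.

Frequencies that alias to 3 kHz are k·fs ± 3 kHz for integer k ≥ 0.
k=0: 3 kHz.
k=1: 20.5 kHz, 26.5 kHz.
k=2: 44 kHz, 50 kHz.
k=3: 67.5 kHz, 73.5 kHz.
k=4: 91 kHz, 97 kHz.
Within [30 kHz, 75.5 kHz]: 44 kHz, 50 kHz, 67.5 kHz, 73.5 kHz.

44 kHz, 50 kHz, 67.5 kHz, 73.5 kHz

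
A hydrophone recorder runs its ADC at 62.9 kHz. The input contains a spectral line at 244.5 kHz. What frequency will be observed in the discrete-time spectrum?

244.5 kHz mod fs = 55.8 kHz.
55.8 kHz > fs/2 = 31.45 kHz, folds to fs − 55.8 kHz = 7.1 kHz.

7.1 kHz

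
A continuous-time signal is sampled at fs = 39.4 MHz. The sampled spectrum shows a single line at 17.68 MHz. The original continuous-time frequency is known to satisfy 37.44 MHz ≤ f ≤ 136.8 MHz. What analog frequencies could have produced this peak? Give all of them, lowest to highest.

Frequencies that alias to 17.68 MHz are k·fs ± 17.68 MHz for integer k ≥ 0.
k=0: 17.68 MHz.
k=1: 21.72 MHz, 57.08 MHz.
k=2: 61.12 MHz, 96.48 MHz.
k=3: 100.52 MHz, 135.88 MHz.
k=4: 139.92 MHz, 175.28 MHz.
Within [37.44 MHz, 136.8 MHz]: 57.08 MHz, 61.12 MHz, 96.48 MHz, 100.52 MHz, 135.88 MHz.

57.08 MHz, 61.12 MHz, 96.48 MHz, 100.52 MHz, 135.88 MHz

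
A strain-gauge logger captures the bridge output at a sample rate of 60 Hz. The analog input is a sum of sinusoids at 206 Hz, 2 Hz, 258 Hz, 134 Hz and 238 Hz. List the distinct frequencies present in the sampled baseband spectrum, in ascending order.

fs/2 = 30 Hz.
206 Hz mod fs = 26 Hz.
26 Hz ≤ fs/2 = 30 Hz, appears at 26 Hz.
2 Hz ≤ fs/2 = 30 Hz, passes unchanged.
258 Hz mod fs = 18 Hz.
18 Hz ≤ fs/2 = 30 Hz, appears at 18 Hz.
134 Hz mod fs = 14 Hz.
14 Hz ≤ fs/2 = 30 Hz, appears at 14 Hz.
238 Hz mod fs = 58 Hz.
58 Hz > fs/2 = 30 Hz, folds to fs − 58 Hz = 2 Hz.
Distinct values: {2 Hz, 14 Hz, 18 Hz, 26 Hz}.

2 Hz, 14 Hz, 18 Hz, 26 Hz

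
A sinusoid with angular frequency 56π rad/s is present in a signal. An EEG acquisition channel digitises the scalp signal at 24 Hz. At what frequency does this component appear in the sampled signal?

4 Hz

ω = 56π rad/s → f = ω/(2π) = 28 Hz.
28 Hz mod fs = 4 Hz.
4 Hz ≤ fs/2 = 12 Hz, appears at 4 Hz.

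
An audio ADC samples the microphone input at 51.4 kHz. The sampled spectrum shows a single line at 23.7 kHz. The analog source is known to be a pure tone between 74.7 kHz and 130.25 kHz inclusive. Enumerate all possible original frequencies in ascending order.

75.1 kHz, 79.1 kHz, 126.5 kHz

Frequencies that alias to 23.7 kHz are k·fs ± 23.7 kHz for integer k ≥ 0.
k=0: 23.7 kHz.
k=1: 27.7 kHz, 75.1 kHz.
k=2: 79.1 kHz, 126.5 kHz.
k=3: 130.5 kHz, 177.9 kHz.
Within [74.7 kHz, 130.25 kHz]: 75.1 kHz, 79.1 kHz, 126.5 kHz.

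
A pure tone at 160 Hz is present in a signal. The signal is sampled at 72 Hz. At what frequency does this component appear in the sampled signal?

160 Hz mod fs = 16 Hz.
16 Hz ≤ fs/2 = 36 Hz, appears at 16 Hz.

16 Hz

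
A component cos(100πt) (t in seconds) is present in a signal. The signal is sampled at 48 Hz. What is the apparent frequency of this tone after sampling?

2 Hz

ω = 100π rad/s → f = ω/(2π) = 50 Hz.
50 Hz mod fs = 2 Hz.
2 Hz ≤ fs/2 = 24 Hz, appears at 2 Hz.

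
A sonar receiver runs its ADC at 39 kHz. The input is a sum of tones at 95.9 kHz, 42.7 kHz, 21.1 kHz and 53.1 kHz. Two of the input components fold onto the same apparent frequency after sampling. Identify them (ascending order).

fs/2 = 19.5 kHz.
95.9 kHz mod fs = 17.9 kHz.
17.9 kHz ≤ fs/2 = 19.5 kHz, appears at 17.9 kHz.
42.7 kHz mod fs = 3.7 kHz.
3.7 kHz ≤ fs/2 = 19.5 kHz, appears at 3.7 kHz.
21.1 kHz > fs/2 = 19.5 kHz, folds to fs − 21.1 kHz = 17.9 kHz.
53.1 kHz mod fs = 14.1 kHz.
14.1 kHz ≤ fs/2 = 19.5 kHz, appears at 14.1 kHz.
21.1 kHz and 95.9 kHz both map to 17.9 kHz.

21.1 kHz, 95.9 kHz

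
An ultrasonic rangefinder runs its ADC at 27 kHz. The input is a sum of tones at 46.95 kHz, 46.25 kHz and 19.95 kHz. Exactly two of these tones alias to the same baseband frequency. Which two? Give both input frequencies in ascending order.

fs/2 = 13.5 kHz.
46.95 kHz mod fs = 19.95 kHz.
19.95 kHz > fs/2 = 13.5 kHz, folds to fs − 19.95 kHz = 7.05 kHz.
46.25 kHz mod fs = 19.25 kHz.
19.25 kHz > fs/2 = 13.5 kHz, folds to fs − 19.25 kHz = 7.75 kHz.
19.95 kHz > fs/2 = 13.5 kHz, folds to fs − 19.95 kHz = 7.05 kHz.
19.95 kHz and 46.95 kHz both map to 7.05 kHz.

19.95 kHz, 46.95 kHz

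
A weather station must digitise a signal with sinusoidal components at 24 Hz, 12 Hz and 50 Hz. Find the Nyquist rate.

100 Hz

Highest-frequency component: 50 Hz.
Nyquist rate = 2 × 50 Hz = 100 Hz.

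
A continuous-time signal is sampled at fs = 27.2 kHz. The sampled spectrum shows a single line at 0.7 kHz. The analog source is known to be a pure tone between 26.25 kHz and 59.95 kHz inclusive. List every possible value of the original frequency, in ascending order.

26.5 kHz, 27.9 kHz, 53.7 kHz, 55.1 kHz

Frequencies that alias to 0.7 kHz are k·fs ± 0.7 kHz for integer k ≥ 0.
k=0: 0.7 kHz.
k=1: 26.5 kHz, 27.9 kHz.
k=2: 53.7 kHz, 55.1 kHz.
k=3: 80.9 kHz, 82.3 kHz.
Within [26.25 kHz, 59.95 kHz]: 26.5 kHz, 27.9 kHz, 53.7 kHz, 55.1 kHz.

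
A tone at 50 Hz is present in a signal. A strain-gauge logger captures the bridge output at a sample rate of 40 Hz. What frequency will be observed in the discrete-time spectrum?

50 Hz mod fs = 10 Hz.
10 Hz ≤ fs/2 = 20 Hz, appears at 10 Hz.

10 Hz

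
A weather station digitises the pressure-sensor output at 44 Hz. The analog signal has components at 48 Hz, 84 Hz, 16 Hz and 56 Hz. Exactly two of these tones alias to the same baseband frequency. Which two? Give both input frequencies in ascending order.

fs/2 = 22 Hz.
48 Hz mod fs = 4 Hz.
4 Hz ≤ fs/2 = 22 Hz, appears at 4 Hz.
84 Hz mod fs = 40 Hz.
40 Hz > fs/2 = 22 Hz, folds to fs − 40 Hz = 4 Hz.
16 Hz ≤ fs/2 = 22 Hz, passes unchanged.
56 Hz mod fs = 12 Hz.
12 Hz ≤ fs/2 = 22 Hz, appears at 12 Hz.
48 Hz and 84 Hz both map to 4 Hz.

48 Hz, 84 Hz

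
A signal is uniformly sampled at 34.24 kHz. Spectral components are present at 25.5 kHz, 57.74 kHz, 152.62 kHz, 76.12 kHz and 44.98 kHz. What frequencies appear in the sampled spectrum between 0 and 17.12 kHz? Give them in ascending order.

fs/2 = 17.12 kHz.
25.5 kHz > fs/2 = 17.12 kHz, folds to fs − 25.5 kHz = 8.74 kHz.
57.74 kHz mod fs = 23.5 kHz.
23.5 kHz > fs/2 = 17.12 kHz, folds to fs − 23.5 kHz = 10.74 kHz.
152.62 kHz mod fs = 15.66 kHz.
15.66 kHz ≤ fs/2 = 17.12 kHz, appears at 15.66 kHz.
76.12 kHz mod fs = 7.64 kHz.
7.64 kHz ≤ fs/2 = 17.12 kHz, appears at 7.64 kHz.
44.98 kHz mod fs = 10.74 kHz.
10.74 kHz ≤ fs/2 = 17.12 kHz, appears at 10.74 kHz.
Distinct values: {7.64 kHz, 8.74 kHz, 10.74 kHz, 15.66 kHz}.

7.64 kHz, 8.74 kHz, 10.74 kHz, 15.66 kHz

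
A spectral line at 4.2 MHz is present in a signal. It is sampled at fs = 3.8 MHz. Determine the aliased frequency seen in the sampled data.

4.2 MHz mod fs = 0.4 MHz.
0.4 MHz ≤ fs/2 = 1.9 MHz, appears at 0.4 MHz.

0.4 MHz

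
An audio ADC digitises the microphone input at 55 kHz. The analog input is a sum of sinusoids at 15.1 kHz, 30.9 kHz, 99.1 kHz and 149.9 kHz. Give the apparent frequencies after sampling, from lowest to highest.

fs/2 = 27.5 kHz.
15.1 kHz ≤ fs/2 = 27.5 kHz, passes unchanged.
30.9 kHz > fs/2 = 27.5 kHz, folds to fs − 30.9 kHz = 24.1 kHz.
99.1 kHz mod fs = 44.1 kHz.
44.1 kHz > fs/2 = 27.5 kHz, folds to fs − 44.1 kHz = 10.9 kHz.
149.9 kHz mod fs = 39.9 kHz.
39.9 kHz > fs/2 = 27.5 kHz, folds to fs − 39.9 kHz = 15.1 kHz.
Distinct values: {10.9 kHz, 15.1 kHz, 24.1 kHz}.

10.9 kHz, 15.1 kHz, 24.1 kHz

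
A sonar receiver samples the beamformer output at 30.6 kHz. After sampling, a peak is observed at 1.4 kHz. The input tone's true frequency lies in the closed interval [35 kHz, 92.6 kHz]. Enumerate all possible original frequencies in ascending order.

59.8 kHz, 62.6 kHz, 90.4 kHz

Frequencies that alias to 1.4 kHz are k·fs ± 1.4 kHz for integer k ≥ 0.
k=0: 1.4 kHz.
k=1: 29.2 kHz, 32 kHz.
k=2: 59.8 kHz, 62.6 kHz.
k=3: 90.4 kHz, 93.2 kHz.
k=4: 121 kHz, 123.8 kHz.
Within [35 kHz, 92.6 kHz]: 59.8 kHz, 62.6 kHz, 90.4 kHz.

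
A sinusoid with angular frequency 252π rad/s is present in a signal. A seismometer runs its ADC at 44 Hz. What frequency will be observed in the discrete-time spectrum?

6 Hz

ω = 252π rad/s → f = ω/(2π) = 126 Hz.
126 Hz mod fs = 38 Hz.
38 Hz > fs/2 = 22 Hz, folds to fs − 38 Hz = 6 Hz.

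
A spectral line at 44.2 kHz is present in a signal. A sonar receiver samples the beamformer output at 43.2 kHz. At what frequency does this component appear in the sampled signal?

44.2 kHz mod fs = 1 kHz.
1 kHz ≤ fs/2 = 21.6 kHz, appears at 1 kHz.

1 kHz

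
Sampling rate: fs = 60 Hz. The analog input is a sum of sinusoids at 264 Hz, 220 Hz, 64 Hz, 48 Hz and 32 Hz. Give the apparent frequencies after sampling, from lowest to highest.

fs/2 = 30 Hz.
264 Hz mod fs = 24 Hz.
24 Hz ≤ fs/2 = 30 Hz, appears at 24 Hz.
220 Hz mod fs = 40 Hz.
40 Hz > fs/2 = 30 Hz, folds to fs − 40 Hz = 20 Hz.
64 Hz mod fs = 4 Hz.
4 Hz ≤ fs/2 = 30 Hz, appears at 4 Hz.
48 Hz > fs/2 = 30 Hz, folds to fs − 48 Hz = 12 Hz.
32 Hz > fs/2 = 30 Hz, folds to fs − 32 Hz = 28 Hz.
Distinct values: {4 Hz, 12 Hz, 20 Hz, 24 Hz, 28 Hz}.

4 Hz, 12 Hz, 20 Hz, 24 Hz, 28 Hz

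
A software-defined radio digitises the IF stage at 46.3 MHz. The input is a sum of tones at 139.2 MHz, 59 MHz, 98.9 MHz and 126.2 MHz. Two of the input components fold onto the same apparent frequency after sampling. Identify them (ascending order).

59 MHz, 126.2 MHz

fs/2 = 23.15 MHz.
139.2 MHz mod fs = 0.3 MHz.
0.3 MHz ≤ fs/2 = 23.15 MHz, appears at 0.3 MHz.
59 MHz mod fs = 12.7 MHz.
12.7 MHz ≤ fs/2 = 23.15 MHz, appears at 12.7 MHz.
98.9 MHz mod fs = 6.3 MHz.
6.3 MHz ≤ fs/2 = 23.15 MHz, appears at 6.3 MHz.
126.2 MHz mod fs = 33.6 MHz.
33.6 MHz > fs/2 = 23.15 MHz, folds to fs − 33.6 MHz = 12.7 MHz.
59 MHz and 126.2 MHz both map to 12.7 MHz.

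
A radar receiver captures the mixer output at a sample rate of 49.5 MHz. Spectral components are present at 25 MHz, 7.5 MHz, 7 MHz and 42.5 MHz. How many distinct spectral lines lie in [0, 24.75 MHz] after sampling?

fs/2 = 24.75 MHz.
25 MHz > fs/2 = 24.75 MHz, folds to fs − 25 MHz = 24.5 MHz.
7.5 MHz ≤ fs/2 = 24.75 MHz, passes unchanged.
7 MHz ≤ fs/2 = 24.75 MHz, passes unchanged.
42.5 MHz > fs/2 = 24.75 MHz, folds to fs − 42.5 MHz = 7 MHz.
Distinct values: {7 MHz, 7.5 MHz, 24.5 MHz} → 3.

3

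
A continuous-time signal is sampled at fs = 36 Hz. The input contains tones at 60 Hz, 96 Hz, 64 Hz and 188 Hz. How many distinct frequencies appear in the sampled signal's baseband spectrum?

2

fs/2 = 18 Hz.
60 Hz mod fs = 24 Hz.
24 Hz > fs/2 = 18 Hz, folds to fs − 24 Hz = 12 Hz.
96 Hz mod fs = 24 Hz.
24 Hz > fs/2 = 18 Hz, folds to fs − 24 Hz = 12 Hz.
64 Hz mod fs = 28 Hz.
28 Hz > fs/2 = 18 Hz, folds to fs − 28 Hz = 8 Hz.
188 Hz mod fs = 8 Hz.
8 Hz ≤ fs/2 = 18 Hz, appears at 8 Hz.
Distinct values: {8 Hz, 12 Hz} → 2.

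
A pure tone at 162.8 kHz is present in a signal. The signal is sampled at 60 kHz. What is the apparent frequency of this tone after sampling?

162.8 kHz mod fs = 42.8 kHz.
42.8 kHz > fs/2 = 30 kHz, folds to fs − 42.8 kHz = 17.2 kHz.

17.2 kHz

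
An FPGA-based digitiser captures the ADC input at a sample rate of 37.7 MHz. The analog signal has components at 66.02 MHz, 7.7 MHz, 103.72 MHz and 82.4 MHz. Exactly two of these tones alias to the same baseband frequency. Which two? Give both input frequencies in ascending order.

66.02 MHz, 103.72 MHz

fs/2 = 18.85 MHz.
66.02 MHz mod fs = 28.32 MHz.
28.32 MHz > fs/2 = 18.85 MHz, folds to fs − 28.32 MHz = 9.38 MHz.
7.7 MHz ≤ fs/2 = 18.85 MHz, passes unchanged.
103.72 MHz mod fs = 28.32 MHz.
28.32 MHz > fs/2 = 18.85 MHz, folds to fs − 28.32 MHz = 9.38 MHz.
82.4 MHz mod fs = 7 MHz.
7 MHz ≤ fs/2 = 18.85 MHz, appears at 7 MHz.
66.02 MHz and 103.72 MHz both map to 9.38 MHz.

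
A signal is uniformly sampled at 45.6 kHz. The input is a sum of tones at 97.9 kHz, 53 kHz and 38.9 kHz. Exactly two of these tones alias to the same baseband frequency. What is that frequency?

6.7 kHz

fs/2 = 22.8 kHz.
97.9 kHz mod fs = 6.7 kHz.
6.7 kHz ≤ fs/2 = 22.8 kHz, appears at 6.7 kHz.
53 kHz mod fs = 7.4 kHz.
7.4 kHz ≤ fs/2 = 22.8 kHz, appears at 7.4 kHz.
38.9 kHz > fs/2 = 22.8 kHz, folds to fs − 38.9 kHz = 6.7 kHz.
38.9 kHz and 97.9 kHz both map to 6.7 kHz.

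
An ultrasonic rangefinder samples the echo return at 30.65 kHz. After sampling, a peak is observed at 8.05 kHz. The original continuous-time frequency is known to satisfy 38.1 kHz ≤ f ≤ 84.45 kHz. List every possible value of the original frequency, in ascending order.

38.7 kHz, 53.25 kHz, 69.35 kHz, 83.9 kHz

Frequencies that alias to 8.05 kHz are k·fs ± 8.05 kHz for integer k ≥ 0.
k=0: 8.05 kHz.
k=1: 22.6 kHz, 38.7 kHz.
k=2: 53.25 kHz, 69.35 kHz.
k=3: 83.9 kHz, 100 kHz.
k=4: 114.55 kHz, 130.65 kHz.
Within [38.1 kHz, 84.45 kHz]: 38.7 kHz, 53.25 kHz, 69.35 kHz, 83.9 kHz.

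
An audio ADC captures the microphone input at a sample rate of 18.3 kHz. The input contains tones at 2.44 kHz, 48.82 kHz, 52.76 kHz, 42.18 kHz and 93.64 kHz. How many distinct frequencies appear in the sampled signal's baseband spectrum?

fs/2 = 9.15 kHz.
2.44 kHz ≤ fs/2 = 9.15 kHz, passes unchanged.
48.82 kHz mod fs = 12.22 kHz.
12.22 kHz > fs/2 = 9.15 kHz, folds to fs − 12.22 kHz = 6.08 kHz.
52.76 kHz mod fs = 16.16 kHz.
16.16 kHz > fs/2 = 9.15 kHz, folds to fs − 16.16 kHz = 2.14 kHz.
42.18 kHz mod fs = 5.58 kHz.
5.58 kHz ≤ fs/2 = 9.15 kHz, appears at 5.58 kHz.
93.64 kHz mod fs = 2.14 kHz.
2.14 kHz ≤ fs/2 = 9.15 kHz, appears at 2.14 kHz.
Distinct values: {2.14 kHz, 2.44 kHz, 5.58 kHz, 6.08 kHz} → 4.

4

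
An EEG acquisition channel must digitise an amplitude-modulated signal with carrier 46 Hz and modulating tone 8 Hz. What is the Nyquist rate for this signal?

AM sidebands sit at fc ± fm = 38 Hz and 54 Hz.
Highest-frequency component: 54 Hz.
Nyquist rate = 2 × 54 Hz = 108 Hz.

108 Hz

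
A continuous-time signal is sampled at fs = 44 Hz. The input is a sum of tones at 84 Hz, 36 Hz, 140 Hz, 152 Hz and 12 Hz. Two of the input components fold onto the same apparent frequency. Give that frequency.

8 Hz

fs/2 = 22 Hz.
84 Hz mod fs = 40 Hz.
40 Hz > fs/2 = 22 Hz, folds to fs − 40 Hz = 4 Hz.
36 Hz > fs/2 = 22 Hz, folds to fs − 36 Hz = 8 Hz.
140 Hz mod fs = 8 Hz.
8 Hz ≤ fs/2 = 22 Hz, appears at 8 Hz.
152 Hz mod fs = 20 Hz.
20 Hz ≤ fs/2 = 22 Hz, appears at 20 Hz.
12 Hz ≤ fs/2 = 22 Hz, passes unchanged.
36 Hz and 140 Hz both map to 8 Hz.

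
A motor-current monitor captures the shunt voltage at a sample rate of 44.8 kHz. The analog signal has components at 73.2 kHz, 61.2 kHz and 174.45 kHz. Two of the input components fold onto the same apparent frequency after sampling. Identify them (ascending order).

fs/2 = 22.4 kHz.
73.2 kHz mod fs = 28.4 kHz.
28.4 kHz > fs/2 = 22.4 kHz, folds to fs − 28.4 kHz = 16.4 kHz.
61.2 kHz mod fs = 16.4 kHz.
16.4 kHz ≤ fs/2 = 22.4 kHz, appears at 16.4 kHz.
174.45 kHz mod fs = 40.05 kHz.
40.05 kHz > fs/2 = 22.4 kHz, folds to fs − 40.05 kHz = 4.75 kHz.
61.2 kHz and 73.2 kHz both map to 16.4 kHz.

61.2 kHz, 73.2 kHz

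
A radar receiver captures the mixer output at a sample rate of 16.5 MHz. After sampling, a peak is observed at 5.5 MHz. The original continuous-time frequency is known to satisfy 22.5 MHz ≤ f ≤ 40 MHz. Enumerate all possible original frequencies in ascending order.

27.5 MHz, 38.5 MHz

Frequencies that alias to 5.5 MHz are k·fs ± 5.5 MHz for integer k ≥ 0.
k=0: 5.5 MHz.
k=1: 11 MHz, 22 MHz.
k=2: 27.5 MHz, 38.5 MHz.
k=3: 44 MHz, 55 MHz.
Within [22.5 MHz, 40 MHz]: 27.5 MHz, 38.5 MHz.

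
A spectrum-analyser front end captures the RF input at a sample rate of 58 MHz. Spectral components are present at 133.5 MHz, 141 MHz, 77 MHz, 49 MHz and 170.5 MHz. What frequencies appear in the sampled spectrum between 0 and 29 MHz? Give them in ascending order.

3.5 MHz, 9 MHz, 17.5 MHz, 19 MHz, 25 MHz

fs/2 = 29 MHz.
133.5 MHz mod fs = 17.5 MHz.
17.5 MHz ≤ fs/2 = 29 MHz, appears at 17.5 MHz.
141 MHz mod fs = 25 MHz.
25 MHz ≤ fs/2 = 29 MHz, appears at 25 MHz.
77 MHz mod fs = 19 MHz.
19 MHz ≤ fs/2 = 29 MHz, appears at 19 MHz.
49 MHz > fs/2 = 29 MHz, folds to fs − 49 MHz = 9 MHz.
170.5 MHz mod fs = 54.5 MHz.
54.5 MHz > fs/2 = 29 MHz, folds to fs − 54.5 MHz = 3.5 MHz.
Distinct values: {3.5 MHz, 9 MHz, 17.5 MHz, 19 MHz, 25 MHz}.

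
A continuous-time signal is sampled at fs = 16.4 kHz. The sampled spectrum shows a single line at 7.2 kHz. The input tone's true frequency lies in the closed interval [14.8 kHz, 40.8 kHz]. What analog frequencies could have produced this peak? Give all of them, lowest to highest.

23.6 kHz, 25.6 kHz, 40 kHz

Frequencies that alias to 7.2 kHz are k·fs ± 7.2 kHz for integer k ≥ 0.
k=0: 7.2 kHz.
k=1: 9.2 kHz, 23.6 kHz.
k=2: 25.6 kHz, 40 kHz.
k=3: 42 kHz, 56.4 kHz.
Within [14.8 kHz, 40.8 kHz]: 23.6 kHz, 25.6 kHz, 40 kHz.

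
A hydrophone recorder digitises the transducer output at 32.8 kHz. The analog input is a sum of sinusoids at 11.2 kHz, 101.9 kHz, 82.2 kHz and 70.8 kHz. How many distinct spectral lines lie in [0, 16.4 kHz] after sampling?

4

fs/2 = 16.4 kHz.
11.2 kHz ≤ fs/2 = 16.4 kHz, passes unchanged.
101.9 kHz mod fs = 3.5 kHz.
3.5 kHz ≤ fs/2 = 16.4 kHz, appears at 3.5 kHz.
82.2 kHz mod fs = 16.6 kHz.
16.6 kHz > fs/2 = 16.4 kHz, folds to fs − 16.6 kHz = 16.2 kHz.
70.8 kHz mod fs = 5.2 kHz.
5.2 kHz ≤ fs/2 = 16.4 kHz, appears at 5.2 kHz.
Distinct values: {3.5 kHz, 5.2 kHz, 11.2 kHz, 16.2 kHz} → 4.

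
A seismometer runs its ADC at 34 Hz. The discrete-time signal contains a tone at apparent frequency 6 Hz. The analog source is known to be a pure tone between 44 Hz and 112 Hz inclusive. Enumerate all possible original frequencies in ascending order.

62 Hz, 74 Hz, 96 Hz, 108 Hz

Frequencies that alias to 6 Hz are k·fs ± 6 Hz for integer k ≥ 0.
k=0: 6 Hz.
k=1: 28 Hz, 40 Hz.
k=2: 62 Hz, 74 Hz.
k=3: 96 Hz, 108 Hz.
k=4: 130 Hz, 142 Hz.
Within [44 Hz, 112 Hz]: 62 Hz, 74 Hz, 96 Hz, 108 Hz.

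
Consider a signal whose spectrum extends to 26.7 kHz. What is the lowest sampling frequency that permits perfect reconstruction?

Nyquist rate = 2 × 26.7 kHz = 53.4 kHz.

53.4 kHz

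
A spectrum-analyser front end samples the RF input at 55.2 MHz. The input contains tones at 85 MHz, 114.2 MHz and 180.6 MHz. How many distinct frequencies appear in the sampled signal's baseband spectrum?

fs/2 = 27.6 MHz.
85 MHz mod fs = 29.8 MHz.
29.8 MHz > fs/2 = 27.6 MHz, folds to fs − 29.8 MHz = 25.4 MHz.
114.2 MHz mod fs = 3.8 MHz.
3.8 MHz ≤ fs/2 = 27.6 MHz, appears at 3.8 MHz.
180.6 MHz mod fs = 15 MHz.
15 MHz ≤ fs/2 = 27.6 MHz, appears at 15 MHz.
Distinct values: {3.8 MHz, 15 MHz, 25.4 MHz} → 3.

3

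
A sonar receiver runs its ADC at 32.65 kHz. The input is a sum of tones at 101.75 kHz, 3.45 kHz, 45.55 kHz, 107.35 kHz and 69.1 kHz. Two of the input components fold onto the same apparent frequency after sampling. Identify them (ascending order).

fs/2 = 16.325 kHz.
101.75 kHz mod fs = 3.8 kHz.
3.8 kHz ≤ fs/2 = 16.325 kHz, appears at 3.8 kHz.
3.45 kHz ≤ fs/2 = 16.325 kHz, passes unchanged.
45.55 kHz mod fs = 12.9 kHz.
12.9 kHz ≤ fs/2 = 16.325 kHz, appears at 12.9 kHz.
107.35 kHz mod fs = 9.4 kHz.
9.4 kHz ≤ fs/2 = 16.325 kHz, appears at 9.4 kHz.
69.1 kHz mod fs = 3.8 kHz.
3.8 kHz ≤ fs/2 = 16.325 kHz, appears at 3.8 kHz.
69.1 kHz and 101.75 kHz both map to 3.8 kHz.

69.1 kHz, 101.75 kHz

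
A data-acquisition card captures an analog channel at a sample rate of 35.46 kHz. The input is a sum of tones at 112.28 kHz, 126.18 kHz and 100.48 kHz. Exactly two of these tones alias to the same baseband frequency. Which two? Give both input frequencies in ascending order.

fs/2 = 17.73 kHz.
112.28 kHz mod fs = 5.9 kHz.
5.9 kHz ≤ fs/2 = 17.73 kHz, appears at 5.9 kHz.
126.18 kHz mod fs = 19.8 kHz.
19.8 kHz > fs/2 = 17.73 kHz, folds to fs − 19.8 kHz = 15.66 kHz.
100.48 kHz mod fs = 29.56 kHz.
29.56 kHz > fs/2 = 17.73 kHz, folds to fs − 29.56 kHz = 5.9 kHz.
100.48 kHz and 112.28 kHz both map to 5.9 kHz.

100.48 kHz, 112.28 kHz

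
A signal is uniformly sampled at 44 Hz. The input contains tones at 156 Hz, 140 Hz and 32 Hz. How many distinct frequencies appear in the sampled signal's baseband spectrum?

3

fs/2 = 22 Hz.
156 Hz mod fs = 24 Hz.
24 Hz > fs/2 = 22 Hz, folds to fs − 24 Hz = 20 Hz.
140 Hz mod fs = 8 Hz.
8 Hz ≤ fs/2 = 22 Hz, appears at 8 Hz.
32 Hz > fs/2 = 22 Hz, folds to fs − 32 Hz = 12 Hz.
Distinct values: {8 Hz, 12 Hz, 20 Hz} → 3.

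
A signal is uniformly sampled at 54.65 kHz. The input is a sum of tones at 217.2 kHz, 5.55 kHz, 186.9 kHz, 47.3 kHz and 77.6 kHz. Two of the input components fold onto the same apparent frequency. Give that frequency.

fs/2 = 27.325 kHz.
217.2 kHz mod fs = 53.25 kHz.
53.25 kHz > fs/2 = 27.325 kHz, folds to fs − 53.25 kHz = 1.4 kHz.
5.55 kHz ≤ fs/2 = 27.325 kHz, passes unchanged.
186.9 kHz mod fs = 22.95 kHz.
22.95 kHz ≤ fs/2 = 27.325 kHz, appears at 22.95 kHz.
47.3 kHz > fs/2 = 27.325 kHz, folds to fs − 47.3 kHz = 7.35 kHz.
77.6 kHz mod fs = 22.95 kHz.
22.95 kHz ≤ fs/2 = 27.325 kHz, appears at 22.95 kHz.
77.6 kHz and 186.9 kHz both map to 22.95 kHz.

22.95 kHz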